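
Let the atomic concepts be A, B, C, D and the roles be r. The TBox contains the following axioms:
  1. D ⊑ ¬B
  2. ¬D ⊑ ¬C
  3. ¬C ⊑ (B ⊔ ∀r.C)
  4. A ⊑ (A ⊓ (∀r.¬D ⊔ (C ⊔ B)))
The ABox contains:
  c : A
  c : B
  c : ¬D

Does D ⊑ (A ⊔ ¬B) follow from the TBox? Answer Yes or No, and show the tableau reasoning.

Yes

1. D ⊑ (A ⊔ ¬B)  ⇔  (D ⊓ (¬A ⊓ B)) unsat w.r.t. T
   all branches close; clash {B, ¬B} at x₀
2. Hence D ⊑ (A ⊔ ¬B): entailed.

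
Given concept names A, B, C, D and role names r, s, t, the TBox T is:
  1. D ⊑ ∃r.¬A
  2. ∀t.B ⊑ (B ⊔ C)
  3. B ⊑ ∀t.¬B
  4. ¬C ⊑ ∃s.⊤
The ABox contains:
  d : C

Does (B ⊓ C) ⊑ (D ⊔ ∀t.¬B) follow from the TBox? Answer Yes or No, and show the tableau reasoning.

1. (B ⊓ C) ⊑ (D ⊔ ∀t.¬B)  ⇔  ((B ⊓ C) ⊓ (¬D ⊓ ∃t.B)) unsat w.r.t. T
   all branches close; clash {B, ¬B} at an ∃-successor
2. Hence (B ⊓ C) ⊑ (D ⊔ ∀t.¬B): entailed.

Yes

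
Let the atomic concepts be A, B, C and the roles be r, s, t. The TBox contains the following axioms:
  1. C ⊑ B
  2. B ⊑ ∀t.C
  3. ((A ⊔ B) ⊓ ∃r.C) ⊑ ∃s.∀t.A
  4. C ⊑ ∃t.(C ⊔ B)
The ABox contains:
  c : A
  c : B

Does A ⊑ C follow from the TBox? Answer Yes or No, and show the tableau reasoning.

1. A ⊑ C  ⇔  (A ⊓ ¬C) unsat w.r.t. T
   open: L(x₀) ⊇ {A, ¬B, ¬C, ∀r.¬C}
2. Hence A ⊑ C: not entailed.

No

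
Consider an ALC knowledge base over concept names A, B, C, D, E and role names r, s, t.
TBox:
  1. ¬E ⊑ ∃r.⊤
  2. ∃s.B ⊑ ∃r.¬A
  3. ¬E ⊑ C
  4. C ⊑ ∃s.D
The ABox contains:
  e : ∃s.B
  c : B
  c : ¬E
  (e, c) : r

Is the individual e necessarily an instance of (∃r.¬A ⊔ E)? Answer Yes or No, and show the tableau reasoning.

1. e : (∃r.¬A ⊔ E)?  L(e) = {∃s.B} ∪ {(∀r.A ⊓ ¬E)}
   clash {A, ¬A} at an ∃-successor — e ∈ (∃r.¬A ⊔ E)
2. Hence e : (∃r.¬A ⊔ E): entailed.

Yes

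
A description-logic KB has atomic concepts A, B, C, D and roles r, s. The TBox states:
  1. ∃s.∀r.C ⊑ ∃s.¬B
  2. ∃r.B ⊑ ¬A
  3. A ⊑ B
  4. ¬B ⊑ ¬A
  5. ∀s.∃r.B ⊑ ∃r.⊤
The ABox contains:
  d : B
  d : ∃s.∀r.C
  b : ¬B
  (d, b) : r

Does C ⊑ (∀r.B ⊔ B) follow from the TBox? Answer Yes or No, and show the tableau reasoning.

No

1. C ⊑ (∀r.B ⊔ B)  ⇔  (C ⊓ (∃r.¬B ⊓ ¬B)) unsat w.r.t. T
   apply at x₀: ¬B⊑¬A
   open: L(x₀) ⊇ {C, ¬A, ¬B, ∀s.∃r.¬C, ∃r.¬B, …} (+ ∃-successors)
2. Hence C ⊑ (∀r.B ⊔ B): not entailed.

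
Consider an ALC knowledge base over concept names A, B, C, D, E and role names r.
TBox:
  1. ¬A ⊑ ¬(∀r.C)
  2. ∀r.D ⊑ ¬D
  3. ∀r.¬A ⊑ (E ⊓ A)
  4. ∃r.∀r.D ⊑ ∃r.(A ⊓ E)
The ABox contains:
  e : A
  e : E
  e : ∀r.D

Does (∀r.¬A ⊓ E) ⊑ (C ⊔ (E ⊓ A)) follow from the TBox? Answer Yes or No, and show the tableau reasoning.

Yes

1. (∀r.¬A ⊓ E) ⊑ (C ⊔ (E ⊓ A))  ⇔  ((∀r.¬A ⊓ E) ⊓ (¬C ⊓ (¬E ⊔ ¬A))) unsat w.r.t. T
   all branches close; clash {A, ¬A} at x₀
2. Hence (∀r.¬A ⊓ E) ⊑ (C ⊔ (E ⊓ A)): entailed.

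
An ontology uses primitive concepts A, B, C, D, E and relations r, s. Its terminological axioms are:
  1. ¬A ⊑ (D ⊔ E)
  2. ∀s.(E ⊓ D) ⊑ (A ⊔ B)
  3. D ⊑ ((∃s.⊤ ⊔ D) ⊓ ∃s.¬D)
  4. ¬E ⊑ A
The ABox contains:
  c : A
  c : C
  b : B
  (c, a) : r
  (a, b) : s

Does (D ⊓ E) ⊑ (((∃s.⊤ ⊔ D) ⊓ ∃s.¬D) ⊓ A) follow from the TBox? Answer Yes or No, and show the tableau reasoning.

1. (D ⊓ E) ⊑ (((∃s.⊤ ⊔ D) ⊓ ∃s.¬D) ⊓ A)  ⇔  ((D ⊓ E) ⊓ (((∀s.⊥ ⊓ ¬D) ⊔ ∀s.D) ⊔ ¬A)) unsat w.r.t. T
   apply at x₀: D⊑((∃s.⊤ ⊔ D) ⊓ ∃s.¬D)
   open: L(x₀) ⊇ {D, E, ¬A, ∃s.(¬E ⊔ ¬D), ∃s.¬D} (+ ∃-successors)
2. Hence (D ⊓ E) ⊑ (((∃s.⊤ ⊔ D) ⊓ ∃s.¬D) ⊓ A): not entailed.

No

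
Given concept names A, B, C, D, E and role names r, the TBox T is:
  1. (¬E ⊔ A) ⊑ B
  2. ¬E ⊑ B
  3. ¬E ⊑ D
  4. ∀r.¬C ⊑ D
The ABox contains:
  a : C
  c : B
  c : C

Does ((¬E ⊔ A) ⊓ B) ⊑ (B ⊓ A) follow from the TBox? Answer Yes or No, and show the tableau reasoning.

No

1. ((¬E ⊔ A) ⊓ B) ⊑ (B ⊓ A)  ⇔  (((¬E ⊔ A) ⊓ B) ⊓ (¬B ⊔ ¬A)) unsat w.r.t. T
   open: L(x₀) ⊇ {B, D, ¬A, ¬E}
2. Hence ((¬E ⊔ A) ⊓ B) ⊑ (B ⊓ A): not entailed.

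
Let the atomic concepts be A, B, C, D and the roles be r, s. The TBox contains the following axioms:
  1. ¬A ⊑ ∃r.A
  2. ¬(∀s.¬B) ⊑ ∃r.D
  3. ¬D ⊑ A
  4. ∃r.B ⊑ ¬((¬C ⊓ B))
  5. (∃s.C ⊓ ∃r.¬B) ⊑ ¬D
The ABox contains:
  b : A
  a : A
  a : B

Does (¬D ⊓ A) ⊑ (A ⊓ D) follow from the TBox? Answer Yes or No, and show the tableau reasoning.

1. (¬D ⊓ A) ⊑ (A ⊓ D)  ⇔  ((¬D ⊓ A) ⊓ (¬A ⊔ ¬D)) unsat w.r.t. T
   open: L(x₀) ⊇ {A, ¬D, ∀r.¬B, ∀s.¬B}
2. Hence (¬D ⊓ A) ⊑ (A ⊓ D): not entailed.

No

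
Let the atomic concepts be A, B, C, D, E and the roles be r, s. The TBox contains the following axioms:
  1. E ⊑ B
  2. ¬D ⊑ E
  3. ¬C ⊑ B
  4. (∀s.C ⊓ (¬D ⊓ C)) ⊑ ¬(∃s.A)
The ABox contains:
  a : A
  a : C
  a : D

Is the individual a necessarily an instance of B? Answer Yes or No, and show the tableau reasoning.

No

1. a : B?  L(a) = {A, C, D} ∪ {¬B}
   open: L(a) ⊇ {A, C, D, ¬B, ¬E, …} (+ ∃-successors) — a ∉ B possible
2. Hence a : B: not entailed.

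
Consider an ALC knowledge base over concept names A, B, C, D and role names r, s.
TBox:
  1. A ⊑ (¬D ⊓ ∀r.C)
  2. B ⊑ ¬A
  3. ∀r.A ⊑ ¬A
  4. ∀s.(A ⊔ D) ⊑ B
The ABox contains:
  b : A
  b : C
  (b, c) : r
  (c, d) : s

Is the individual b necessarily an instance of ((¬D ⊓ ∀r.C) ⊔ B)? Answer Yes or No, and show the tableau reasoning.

Yes

1. b : ((¬D ⊓ ∀r.C) ⊔ B)?  L(b) = {A, C} ∪ {((D ⊔ ∃r.¬C) ⊓ ¬B)}
   clash {A, ¬A} at b — b ∈ ((¬D ⊓ ∀r.C) ⊔ B)
2. Hence b : ((¬D ⊓ ∀r.C) ⊔ B): entailed.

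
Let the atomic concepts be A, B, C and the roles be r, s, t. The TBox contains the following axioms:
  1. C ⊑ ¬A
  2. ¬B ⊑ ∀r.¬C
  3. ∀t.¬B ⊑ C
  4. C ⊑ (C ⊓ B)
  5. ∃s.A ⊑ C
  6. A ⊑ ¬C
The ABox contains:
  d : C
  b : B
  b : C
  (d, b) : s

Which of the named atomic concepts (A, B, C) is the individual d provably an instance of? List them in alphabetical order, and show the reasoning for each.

{B, C}

1. d : A?  L(d) = {C} ∪ {¬A}
   apply at d: C⊑(C ⊓ B)
   open: L(d) ⊇ {B, C, ¬A} — d ∉ A possible
2. d : B?  L(d) = {C} ∪ {¬B}
   clash {C, ¬C} at d — d ∈ B
3. d : C?  L(d) = {C} ∪ {¬C}
   clash {C, ¬C} at d — d ∈ C
4. Entailed for d: {B, C}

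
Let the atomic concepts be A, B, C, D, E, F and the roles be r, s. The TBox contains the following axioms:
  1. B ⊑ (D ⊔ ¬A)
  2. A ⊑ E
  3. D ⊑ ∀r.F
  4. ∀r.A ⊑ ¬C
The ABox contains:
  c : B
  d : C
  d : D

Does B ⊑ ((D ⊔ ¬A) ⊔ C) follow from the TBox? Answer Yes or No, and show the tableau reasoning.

Yes

1. B ⊑ ((D ⊔ ¬A) ⊔ C)  ⇔  (B ⊓ ((¬D ⊓ A) ⊓ ¬C)) unsat w.r.t. T
   all branches close; clash {A, ¬A} at x₀
2. Hence B ⊑ ((D ⊔ ¬A) ⊔ C): entailed.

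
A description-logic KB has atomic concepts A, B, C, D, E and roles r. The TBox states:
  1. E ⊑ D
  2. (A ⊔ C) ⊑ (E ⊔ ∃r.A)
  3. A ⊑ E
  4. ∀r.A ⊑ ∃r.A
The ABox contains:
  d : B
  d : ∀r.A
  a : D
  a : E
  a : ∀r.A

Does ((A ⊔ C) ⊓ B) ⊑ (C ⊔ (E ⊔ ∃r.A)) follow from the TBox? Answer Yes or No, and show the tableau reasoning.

1. ((A ⊔ C) ⊓ B) ⊑ (C ⊔ (E ⊔ ∃r.A))  ⇔  (((A ⊔ C) ⊓ B) ⊓ (¬C ⊓ (¬E ⊓ ∀r.¬A))) unsat w.r.t. T
   all branches close; clash {C, ¬C} at x₀
2. Hence ((A ⊔ C) ⊓ B) ⊑ (C ⊔ (E ⊔ ∃r.A)): entailed.

Yes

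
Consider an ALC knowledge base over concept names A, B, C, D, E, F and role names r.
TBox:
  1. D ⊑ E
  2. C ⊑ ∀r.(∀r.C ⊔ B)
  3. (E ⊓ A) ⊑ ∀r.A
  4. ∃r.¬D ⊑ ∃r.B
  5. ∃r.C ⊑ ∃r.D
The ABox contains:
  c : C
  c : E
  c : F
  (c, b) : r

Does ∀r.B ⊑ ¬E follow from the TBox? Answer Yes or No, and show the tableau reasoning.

1. ∀r.B ⊑ ¬E  ⇔  (∀r.B ⊓ E) unsat w.r.t. T
   open: L(x₀) ⊇ {E, ¬A, ¬C, ∀r.B, ∀r.D, …}
2. Hence ∀r.B ⊑ ¬E: not entailed.

No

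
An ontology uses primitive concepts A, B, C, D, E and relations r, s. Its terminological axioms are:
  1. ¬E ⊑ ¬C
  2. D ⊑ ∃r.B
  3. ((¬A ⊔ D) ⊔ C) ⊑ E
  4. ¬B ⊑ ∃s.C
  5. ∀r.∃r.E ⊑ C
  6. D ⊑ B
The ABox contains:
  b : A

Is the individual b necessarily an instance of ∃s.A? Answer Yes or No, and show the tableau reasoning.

No

1. b : ∃s.A?  L(b) = {A} ∪ {∀s.¬A}
   open: L(b) ⊇ {A, B, E, ¬D, ∀s.¬A, …} (+ ∃-successors) — b ∉ ∃s.A possible
2. Hence b : ∃s.A: not entailed.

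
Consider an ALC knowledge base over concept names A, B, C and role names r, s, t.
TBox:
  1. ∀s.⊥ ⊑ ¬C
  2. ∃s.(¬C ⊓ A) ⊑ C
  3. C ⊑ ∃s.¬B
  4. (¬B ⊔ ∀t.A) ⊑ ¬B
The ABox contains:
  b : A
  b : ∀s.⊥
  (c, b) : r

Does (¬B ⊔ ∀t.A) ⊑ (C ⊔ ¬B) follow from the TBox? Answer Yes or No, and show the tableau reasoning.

Yes

1. (¬B ⊔ ∀t.A) ⊑ (C ⊔ ¬B)  ⇔  ((¬B ⊔ ∀t.A) ⊓ (¬C ⊓ B)) unsat w.r.t. T
   all branches close; clash {B, ¬B} at x₀
2. Hence (¬B ⊔ ∀t.A) ⊑ (C ⊔ ¬B): entailed.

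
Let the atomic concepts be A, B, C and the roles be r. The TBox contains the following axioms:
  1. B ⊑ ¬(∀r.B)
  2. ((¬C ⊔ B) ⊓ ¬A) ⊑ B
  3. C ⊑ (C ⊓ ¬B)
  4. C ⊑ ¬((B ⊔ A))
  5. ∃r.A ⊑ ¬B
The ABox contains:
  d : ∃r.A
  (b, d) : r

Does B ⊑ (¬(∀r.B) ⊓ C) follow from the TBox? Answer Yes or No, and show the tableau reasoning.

No

1. B ⊑ (¬(∀r.B) ⊓ C)  ⇔  (B ⊓ (∀r.B ⊔ ¬C)) unsat w.r.t. T
   apply at x₀: B⊑¬(∀r.B)
   open: L(x₀) ⊇ {B, ¬C, ∀r.¬A, ∃r.¬B} (+ ∃-successors)
2. Hence B ⊑ (¬(∀r.B) ⊓ C): not entailed.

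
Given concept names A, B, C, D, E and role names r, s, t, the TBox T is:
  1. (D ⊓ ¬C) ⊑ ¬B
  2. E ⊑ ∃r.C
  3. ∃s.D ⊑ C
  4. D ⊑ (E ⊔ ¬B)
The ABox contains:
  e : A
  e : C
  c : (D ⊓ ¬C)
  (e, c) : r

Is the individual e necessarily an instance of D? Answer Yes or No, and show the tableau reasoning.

1. e : D?  L(e) = {A, C} ∪ {¬D}
   open: L(e) ⊇ {A, C, ¬D, ¬E} — e ∉ D possible
2. Hence e : D: not entailed.

No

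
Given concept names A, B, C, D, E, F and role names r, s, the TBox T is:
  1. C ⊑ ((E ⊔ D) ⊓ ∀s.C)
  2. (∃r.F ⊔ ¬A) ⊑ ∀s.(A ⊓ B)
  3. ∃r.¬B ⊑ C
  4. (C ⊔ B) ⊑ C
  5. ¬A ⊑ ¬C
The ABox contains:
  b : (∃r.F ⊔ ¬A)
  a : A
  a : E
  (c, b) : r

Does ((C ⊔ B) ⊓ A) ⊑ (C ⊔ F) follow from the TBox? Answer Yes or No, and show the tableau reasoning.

Yes

1. ((C ⊔ B) ⊓ A) ⊑ (C ⊔ F)  ⇔  (((C ⊔ B) ⊓ A) ⊓ (¬C ⊓ ¬F)) unsat w.r.t. T
   all branches close; clash {C, ¬C} at x₀
2. Hence ((C ⊔ B) ⊓ A) ⊑ (C ⊔ F): entailed.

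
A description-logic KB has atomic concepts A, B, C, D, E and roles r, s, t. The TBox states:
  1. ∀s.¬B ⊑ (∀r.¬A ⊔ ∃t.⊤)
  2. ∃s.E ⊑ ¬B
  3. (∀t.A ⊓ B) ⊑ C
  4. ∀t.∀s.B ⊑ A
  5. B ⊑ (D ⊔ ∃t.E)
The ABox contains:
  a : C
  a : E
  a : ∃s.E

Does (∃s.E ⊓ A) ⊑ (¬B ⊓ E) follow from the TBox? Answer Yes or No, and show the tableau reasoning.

No

1. (∃s.E ⊓ A) ⊑ (¬B ⊓ E)  ⇔  ((∃s.E ⊓ A) ⊓ (B ⊔ ¬E)) unsat w.r.t. T
   apply at x₀: ∃s.E⊑¬B
   open: L(x₀) ⊇ {A, ¬B, ¬E, ∃s.B, ∃s.E} (+ ∃-successors)
2. Hence (∃s.E ⊓ A) ⊑ (¬B ⊓ E): not entailed.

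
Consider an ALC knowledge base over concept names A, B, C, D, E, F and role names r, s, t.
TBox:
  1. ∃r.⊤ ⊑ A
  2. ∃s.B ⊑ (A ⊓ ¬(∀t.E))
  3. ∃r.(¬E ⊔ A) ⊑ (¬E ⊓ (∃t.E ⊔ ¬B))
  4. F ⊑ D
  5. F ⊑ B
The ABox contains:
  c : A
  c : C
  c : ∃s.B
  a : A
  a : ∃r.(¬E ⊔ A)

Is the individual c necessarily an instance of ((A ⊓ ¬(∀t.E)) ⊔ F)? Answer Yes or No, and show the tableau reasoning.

Yes

1. c : ((A ⊓ ¬(∀t.E)) ⊔ F)?  L(c) = {A, C, ∃s.B} ∪ {((¬A ⊔ ∀t.E) ⊓ ¬F)}
   clash {E, ¬E} at an ∃-successor — c ∈ ((A ⊓ ¬(∀t.E)) ⊔ F)
2. Hence c : ((A ⊓ ¬(∀t.E)) ⊔ F): entailed.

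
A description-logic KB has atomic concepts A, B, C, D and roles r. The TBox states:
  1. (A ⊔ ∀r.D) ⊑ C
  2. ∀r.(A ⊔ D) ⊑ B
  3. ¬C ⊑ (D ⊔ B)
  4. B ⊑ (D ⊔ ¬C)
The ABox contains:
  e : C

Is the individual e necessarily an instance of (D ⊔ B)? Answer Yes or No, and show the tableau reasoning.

No

1. e : (D ⊔ B)?  L(e) = {C} ∪ {(¬D ⊓ ¬B)}
   open: L(e) ⊇ {C, ¬B, ¬D, ∃r.(¬A ⊓ ¬D)} (+ ∃-successors) — e ∉ (D ⊔ B) possible
2. Hence e : (D ⊔ B): not entailed.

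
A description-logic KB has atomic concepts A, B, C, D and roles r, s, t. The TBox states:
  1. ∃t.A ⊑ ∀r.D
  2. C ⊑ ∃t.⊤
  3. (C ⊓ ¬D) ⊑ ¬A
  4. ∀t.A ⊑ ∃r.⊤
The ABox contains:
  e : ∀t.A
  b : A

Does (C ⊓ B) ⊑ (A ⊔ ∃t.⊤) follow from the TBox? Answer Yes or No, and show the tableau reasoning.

Yes

1. (C ⊓ B) ⊑ (A ⊔ ∃t.⊤)  ⇔  ((C ⊓ B) ⊓ (¬A ⊓ ∀t.⊥)) unsat w.r.t. T
   all branches close; clash ⊥ at an ∃-successor
2. Hence (C ⊓ B) ⊑ (A ⊔ ∃t.⊤): entailed.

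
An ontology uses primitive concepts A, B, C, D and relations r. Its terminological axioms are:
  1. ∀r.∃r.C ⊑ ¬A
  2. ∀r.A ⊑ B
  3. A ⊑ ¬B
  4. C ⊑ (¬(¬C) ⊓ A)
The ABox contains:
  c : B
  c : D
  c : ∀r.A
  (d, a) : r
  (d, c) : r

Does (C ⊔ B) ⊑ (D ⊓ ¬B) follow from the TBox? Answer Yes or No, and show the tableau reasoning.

1. (C ⊔ B) ⊑ (D ⊓ ¬B)  ⇔  ((C ⊔ B) ⊓ (¬D ⊔ B)) unsat w.r.t. T
   open: L(x₀) ⊇ {A, C, ¬B, ¬D, ∃r.¬A, …} (+ ∃-successors)
2. Hence (C ⊔ B) ⊑ (D ⊓ ¬B): not entailed.

No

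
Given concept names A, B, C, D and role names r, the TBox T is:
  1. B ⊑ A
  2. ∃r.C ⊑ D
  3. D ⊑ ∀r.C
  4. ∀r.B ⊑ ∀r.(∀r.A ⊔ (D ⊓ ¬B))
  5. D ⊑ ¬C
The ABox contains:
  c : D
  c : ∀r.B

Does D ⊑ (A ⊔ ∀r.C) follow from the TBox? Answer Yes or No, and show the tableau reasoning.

Yes

1. D ⊑ (A ⊔ ∀r.C)  ⇔  (D ⊓ (¬A ⊓ ∃r.¬C)) unsat w.r.t. T
   all branches close; clash {A, ¬A} at x₀
2. Hence D ⊑ (A ⊔ ∀r.C): entailed.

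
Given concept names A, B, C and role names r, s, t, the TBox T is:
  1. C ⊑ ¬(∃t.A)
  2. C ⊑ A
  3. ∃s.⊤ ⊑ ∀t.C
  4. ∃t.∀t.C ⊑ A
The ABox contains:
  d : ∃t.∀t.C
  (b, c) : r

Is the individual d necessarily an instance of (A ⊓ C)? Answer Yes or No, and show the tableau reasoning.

1. d : (A ⊓ C)?  L(d) = {∃t.∀t.C} ∪ {(¬A ⊔ ¬C)}
   apply at d: ∃t.∀t.C⊑A
   open: L(d) ⊇ {A, ¬C, ∀s.⊥, ∃t.∀t.C} (+ ∃-successors) — d ∉ (A ⊓ C) possible
2. Hence d : (A ⊓ C): not entailed.

No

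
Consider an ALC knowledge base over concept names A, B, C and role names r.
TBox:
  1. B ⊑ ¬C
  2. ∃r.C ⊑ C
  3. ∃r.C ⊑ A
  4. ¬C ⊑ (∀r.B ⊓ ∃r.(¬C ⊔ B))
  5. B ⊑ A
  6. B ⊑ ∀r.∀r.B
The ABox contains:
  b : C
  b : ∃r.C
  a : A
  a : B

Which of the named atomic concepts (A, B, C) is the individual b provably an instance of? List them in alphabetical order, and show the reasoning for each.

1. b : A?  L(b) = {C, ∃r.C} ∪ {¬A}
   clash {A, ¬A} at b — b ∈ A
2. b : B?  L(b) = {C, ∃r.C} ∪ {¬B}
   apply at b: ∃r.C⊑A
   open: L(b) ⊇ {A, C, ¬B, ∃r.C} (+ ∃-successors) — b ∉ B possible
3. b : C?  L(b) = {C, ∃r.C} ∪ {¬C}
   clash {C, ¬C} at b — b ∈ C
4. Entailed for b: {A, C}

{A, C}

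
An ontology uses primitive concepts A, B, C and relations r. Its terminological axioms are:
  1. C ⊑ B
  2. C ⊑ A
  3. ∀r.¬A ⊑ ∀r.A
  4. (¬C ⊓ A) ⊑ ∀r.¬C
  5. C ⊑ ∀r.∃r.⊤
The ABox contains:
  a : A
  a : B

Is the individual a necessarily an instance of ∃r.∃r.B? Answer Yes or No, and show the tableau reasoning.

No

1. a : ∃r.∃r.B?  L(a) = {A, B} ∪ {∀r.∀r.¬B}
   open: L(a) ⊇ {A, B, C, ∀r.∀r.¬B, ∀r.∃r.⊤, …} (+ ∃-successors) — a ∉ ∃r.∃r.B possible
2. Hence a : ∃r.∃r.B: not entailed.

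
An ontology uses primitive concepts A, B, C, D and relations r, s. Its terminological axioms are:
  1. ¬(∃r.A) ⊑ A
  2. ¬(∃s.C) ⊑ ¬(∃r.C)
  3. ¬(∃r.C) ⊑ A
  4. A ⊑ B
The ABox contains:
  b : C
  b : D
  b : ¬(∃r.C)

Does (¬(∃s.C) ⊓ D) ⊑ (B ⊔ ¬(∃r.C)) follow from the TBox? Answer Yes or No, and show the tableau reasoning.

1. (¬(∃s.C) ⊓ D) ⊑ (B ⊔ ¬(∃r.C))  ⇔  ((∀s.¬C ⊓ D) ⊓ (¬B ⊓ ∃r.C)) unsat w.r.t. T
   all branches close; clash {B, ¬B} at x₀
2. Hence (¬(∃s.C) ⊓ D) ⊑ (B ⊔ ¬(∃r.C)): entailed.

Yes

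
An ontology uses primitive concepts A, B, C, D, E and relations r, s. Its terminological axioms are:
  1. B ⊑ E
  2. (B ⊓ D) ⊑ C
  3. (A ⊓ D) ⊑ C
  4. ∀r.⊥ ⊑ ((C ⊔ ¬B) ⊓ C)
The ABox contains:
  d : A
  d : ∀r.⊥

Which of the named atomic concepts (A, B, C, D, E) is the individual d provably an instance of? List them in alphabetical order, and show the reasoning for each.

{A, C}

1. d : A?  L(d) = {A, ∀r.⊥} ∪ {¬A}
   clash {A, ¬A} at d — d ∈ A
2. d : B?  L(d) = {A, ∀r.⊥} ∪ {¬B}
   apply at d: ∀r.⊥⊑((C ⊔ ¬B) ⊓ C)
   open: L(d) ⊇ {A, C, ¬B, ¬D, ∀r.⊥} — d ∉ B possible
3. d : C?  L(d) = {A, ∀r.⊥} ∪ {¬C}
   clash {C, ¬C} at d — d ∈ C
4. d : D?  L(d) = {A, ∀r.⊥} ∪ {¬D}
   apply at d: ∀r.⊥⊑((C ⊔ ¬B) ⊓ C)
   open: L(d) ⊇ {A, C, ¬B, ¬D, ∀r.⊥} — d ∉ D possible
5. d : E?  L(d) = {A, ∀r.⊥} ∪ {¬E}
   apply at d: ∀r.⊥⊑((C ⊔ ¬B) ⊓ C)
   open: L(d) ⊇ {A, C, ¬B, ¬D, ¬E, …} — d ∉ E possible
6. Entailed for d: {A, C}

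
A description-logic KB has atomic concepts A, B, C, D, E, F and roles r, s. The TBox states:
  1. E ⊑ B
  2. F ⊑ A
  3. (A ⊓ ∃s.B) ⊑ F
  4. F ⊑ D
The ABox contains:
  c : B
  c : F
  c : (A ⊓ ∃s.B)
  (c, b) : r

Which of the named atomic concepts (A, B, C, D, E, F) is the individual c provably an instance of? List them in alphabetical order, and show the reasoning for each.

{A, B, D, F}

1. c : A?  L(c) = {B, F, (A ⊓ ∃s.B)} ∪ {¬A}
   clash {A, ¬A} at c — c ∈ A
2. c : B?  L(c) = {B, F, (A ⊓ ∃s.B)} ∪ {¬B}
   clash {B, ¬B} at c — c ∈ B
3. c : C?  L(c) = {B, F, (A ⊓ ∃s.B)} ∪ {¬C}
   apply at c: F⊑D
   open: L(c) ⊇ {A, B, D, F, ¬C, …} (+ ∃-successors) — c ∉ C possible
4. c : D?  L(c) = {B, F, (A ⊓ ∃s.B)} ∪ {¬D}
   clash {D, ¬D} at c — c ∈ D
5. c : E?  L(c) = {B, F, (A ⊓ ∃s.B)} ∪ {¬E}
   apply at c: F⊑D
   open: L(c) ⊇ {A, B, D, F, ¬E, …} (+ ∃-successors) — c ∉ E possible
6. c : F?  L(c) = {B, F, (A ⊓ ∃s.B)} ∪ {¬F}
   clash {F, ¬F} at c — c ∈ F
7. Entailed for c: {A, B, D, F}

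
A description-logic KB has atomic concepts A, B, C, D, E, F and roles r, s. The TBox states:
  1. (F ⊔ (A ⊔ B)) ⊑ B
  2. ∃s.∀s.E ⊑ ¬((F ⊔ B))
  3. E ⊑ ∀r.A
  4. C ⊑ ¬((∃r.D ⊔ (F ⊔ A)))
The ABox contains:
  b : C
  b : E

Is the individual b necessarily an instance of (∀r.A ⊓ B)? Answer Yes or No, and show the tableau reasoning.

1. b : (∀r.A ⊓ B)?  L(b) = {C, E} ∪ {(∃r.¬A ⊔ ¬B)}
   apply at b: E⊑∀r.A; C⊑¬((∃r.D ⊔ (F ⊔ A)))
   open: L(b) ⊇ {C, E, ¬A, ¬B, ¬F, …} — b ∉ (∀r.A ⊓ B) possible
2. Hence b : (∀r.A ⊓ B): not entailed.

No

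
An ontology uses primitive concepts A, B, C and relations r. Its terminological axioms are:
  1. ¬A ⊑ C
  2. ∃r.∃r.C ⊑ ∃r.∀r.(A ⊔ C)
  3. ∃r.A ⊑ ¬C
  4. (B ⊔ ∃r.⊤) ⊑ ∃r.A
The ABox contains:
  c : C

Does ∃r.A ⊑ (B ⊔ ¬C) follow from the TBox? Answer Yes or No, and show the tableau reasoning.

Yes

1. ∃r.A ⊑ (B ⊔ ¬C)  ⇔  (∃r.A ⊓ (¬B ⊓ C)) unsat w.r.t. T
   all branches close; clash {C, ¬C} at x₀
2. Hence ∃r.A ⊑ (B ⊔ ¬C): entailed.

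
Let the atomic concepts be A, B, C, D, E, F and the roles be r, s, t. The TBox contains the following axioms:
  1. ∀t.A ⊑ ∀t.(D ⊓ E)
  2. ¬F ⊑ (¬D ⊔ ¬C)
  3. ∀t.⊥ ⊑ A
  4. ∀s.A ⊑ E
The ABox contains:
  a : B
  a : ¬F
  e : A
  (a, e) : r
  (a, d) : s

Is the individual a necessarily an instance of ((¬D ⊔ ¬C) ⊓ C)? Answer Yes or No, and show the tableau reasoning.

1. a : ((¬D ⊔ ¬C) ⊓ C)?  L(a) = {B, ¬F} ∪ {((D ⊓ C) ⊔ ¬C)}
   apply at a: ¬F⊑(¬D ⊔ ¬C)
   open: L(a) ⊇ {B, ¬C, ¬F, ∃s.¬A, ∃t.¬A, …} (+ ∃-successors) — a ∉ ((¬D ⊔ ¬C) ⊓ C) possible
2. Hence a : ((¬D ⊔ ¬C) ⊓ C): not entailed.

No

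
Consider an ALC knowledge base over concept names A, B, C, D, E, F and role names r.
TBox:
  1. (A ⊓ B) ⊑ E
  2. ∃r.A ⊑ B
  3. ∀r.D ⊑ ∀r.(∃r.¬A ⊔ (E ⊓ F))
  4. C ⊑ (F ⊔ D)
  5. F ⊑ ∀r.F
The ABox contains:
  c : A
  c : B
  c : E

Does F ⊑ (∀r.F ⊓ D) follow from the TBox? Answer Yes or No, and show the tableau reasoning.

1. F ⊑ (∀r.F ⊓ D)  ⇔  (F ⊓ (∃r.¬F ⊔ ¬D)) unsat w.r.t. T
   apply at x₀: F⊑∀r.F
   open: L(x₀) ⊇ {F, ¬A, ¬C, ¬D, ∀r.F, …} (+ ∃-successors)
2. Hence F ⊑ (∀r.F ⊓ D): not entailed.

No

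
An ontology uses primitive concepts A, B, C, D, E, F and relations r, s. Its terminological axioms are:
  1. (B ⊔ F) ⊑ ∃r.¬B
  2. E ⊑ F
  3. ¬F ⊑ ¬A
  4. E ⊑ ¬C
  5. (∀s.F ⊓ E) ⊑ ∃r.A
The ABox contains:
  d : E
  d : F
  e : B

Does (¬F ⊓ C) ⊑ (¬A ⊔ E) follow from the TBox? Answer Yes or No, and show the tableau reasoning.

Yes

1. (¬F ⊓ C) ⊑ (¬A ⊔ E)  ⇔  ((¬F ⊓ C) ⊓ (A ⊓ ¬E)) unsat w.r.t. T
   all branches close; clash {A, ¬A} at x₀
2. Hence (¬F ⊓ C) ⊑ (¬A ⊔ E): entailed.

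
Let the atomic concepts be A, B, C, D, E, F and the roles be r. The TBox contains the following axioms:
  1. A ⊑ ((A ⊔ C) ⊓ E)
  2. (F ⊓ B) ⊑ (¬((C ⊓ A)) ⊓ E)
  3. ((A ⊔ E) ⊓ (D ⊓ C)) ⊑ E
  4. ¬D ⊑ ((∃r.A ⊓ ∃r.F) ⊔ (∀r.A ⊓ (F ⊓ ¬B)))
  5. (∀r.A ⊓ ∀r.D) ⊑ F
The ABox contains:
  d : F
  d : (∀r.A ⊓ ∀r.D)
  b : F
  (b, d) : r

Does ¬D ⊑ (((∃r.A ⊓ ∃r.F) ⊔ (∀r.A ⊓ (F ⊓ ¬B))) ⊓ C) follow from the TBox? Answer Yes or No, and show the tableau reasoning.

No

1. ¬D ⊑ (((∃r.A ⊓ ∃r.F) ⊔ (∀r.A ⊓ (F ⊓ ¬B))) ⊓ C)  ⇔  (¬D ⊓ (((∀r.¬A ⊔ ∀r.¬F) ⊓ (∃r.¬A ⊔ (¬F ⊔ B))) ⊔ ¬C)) unsat w.r.t. T
   apply at x₀: ¬D⊑((∃r.A ⊓ ∃r.F) ⊔ (∀r.A ⊓ (F ⊓ ¬B)))
   open: L(x₀) ⊇ {¬A, ¬C, ¬D, ¬E, ¬F, …} (+ ∃-successors)
2. Hence ¬D ⊑ (((∃r.A ⊓ ∃r.F) ⊔ (∀r.A ⊓ (F ⊓ ¬B))) ⊓ C): not entailed.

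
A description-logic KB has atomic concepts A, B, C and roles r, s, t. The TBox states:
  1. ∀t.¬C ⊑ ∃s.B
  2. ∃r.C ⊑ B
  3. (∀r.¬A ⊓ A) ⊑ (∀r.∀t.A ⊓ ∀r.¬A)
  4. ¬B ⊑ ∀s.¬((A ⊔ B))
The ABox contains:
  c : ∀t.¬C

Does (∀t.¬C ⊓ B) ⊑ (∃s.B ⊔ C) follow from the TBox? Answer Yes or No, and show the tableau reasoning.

Yes

1. (∀t.¬C ⊓ B) ⊑ (∃s.B ⊔ C)  ⇔  ((∀t.¬C ⊓ B) ⊓ (∀s.¬B ⊓ ¬C)) unsat w.r.t. T
   all branches close; clash {B, ¬B} at an ∃-successor
2. Hence (∀t.¬C ⊓ B) ⊑ (∃s.B ⊔ C): entailed.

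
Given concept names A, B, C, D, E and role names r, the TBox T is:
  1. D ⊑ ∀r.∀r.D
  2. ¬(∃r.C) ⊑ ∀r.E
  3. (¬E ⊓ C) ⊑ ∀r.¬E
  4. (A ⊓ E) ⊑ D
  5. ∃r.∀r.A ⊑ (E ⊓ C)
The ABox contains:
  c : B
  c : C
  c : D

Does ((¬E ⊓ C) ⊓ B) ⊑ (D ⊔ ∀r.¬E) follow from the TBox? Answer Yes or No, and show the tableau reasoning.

Yes

1. ((¬E ⊓ C) ⊓ B) ⊑ (D ⊔ ∀r.¬E)  ⇔  (((¬E ⊓ C) ⊓ B) ⊓ (¬D ⊓ ∃r.E)) unsat w.r.t. T
   all branches close; clash {D, ¬D} at x₀
2. Hence ((¬E ⊓ C) ⊓ B) ⊑ (D ⊔ ∀r.¬E): entailed.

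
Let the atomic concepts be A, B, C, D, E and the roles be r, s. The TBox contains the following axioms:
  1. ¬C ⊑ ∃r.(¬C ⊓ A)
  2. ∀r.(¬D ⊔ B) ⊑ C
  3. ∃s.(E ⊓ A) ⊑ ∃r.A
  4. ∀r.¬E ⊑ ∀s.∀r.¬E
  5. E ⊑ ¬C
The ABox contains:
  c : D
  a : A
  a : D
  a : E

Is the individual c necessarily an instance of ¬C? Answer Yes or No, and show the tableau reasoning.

No

1. c : ¬C?  L(c) = {D} ∪ {C}
   open: L(c) ⊇ {C, D, ¬E, ∀s.(¬E ⊔ ¬A), ∃r.E} (+ ∃-successors) — c ∉ ¬C possible
2. Hence c : ¬C: not entailed.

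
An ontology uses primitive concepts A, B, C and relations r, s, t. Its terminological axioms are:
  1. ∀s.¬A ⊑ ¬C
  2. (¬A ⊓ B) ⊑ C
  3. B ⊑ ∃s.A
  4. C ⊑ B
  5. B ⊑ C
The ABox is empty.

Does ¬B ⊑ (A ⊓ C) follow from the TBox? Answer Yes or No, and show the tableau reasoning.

No

1. ¬B ⊑ (A ⊓ C)  ⇔  (¬B ⊓ (¬A ⊔ ¬C)) unsat w.r.t. T
   open: L(x₀) ⊇ {¬A, ¬B, ¬C}
2. Hence ¬B ⊑ (A ⊓ C): not entailed.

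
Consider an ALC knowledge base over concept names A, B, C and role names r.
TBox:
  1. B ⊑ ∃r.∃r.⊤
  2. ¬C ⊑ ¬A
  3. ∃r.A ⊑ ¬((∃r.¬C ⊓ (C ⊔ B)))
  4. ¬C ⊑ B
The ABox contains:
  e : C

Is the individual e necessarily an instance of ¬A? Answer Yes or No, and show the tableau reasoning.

1. e : ¬A?  L(e) = {C} ∪ {A}
   open: L(e) ⊇ {A, C, ¬B, ∀r.¬A} — e ∉ ¬A possible
2. Hence e : ¬A: not entailed.

No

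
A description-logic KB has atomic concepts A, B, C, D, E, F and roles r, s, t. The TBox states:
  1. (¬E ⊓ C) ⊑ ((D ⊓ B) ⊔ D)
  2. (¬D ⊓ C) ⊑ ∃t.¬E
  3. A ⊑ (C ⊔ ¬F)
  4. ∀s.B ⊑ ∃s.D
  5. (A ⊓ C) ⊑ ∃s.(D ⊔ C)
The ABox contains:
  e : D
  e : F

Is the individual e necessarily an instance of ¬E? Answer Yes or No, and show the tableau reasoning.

No

1. e : ¬E?  L(e) = {D, F} ∪ {E}
   open: L(e) ⊇ {D, E, F, ¬A, ∃s.¬B} (+ ∃-successors) — e ∉ ¬E possible
2. Hence e : ¬E: not entailed.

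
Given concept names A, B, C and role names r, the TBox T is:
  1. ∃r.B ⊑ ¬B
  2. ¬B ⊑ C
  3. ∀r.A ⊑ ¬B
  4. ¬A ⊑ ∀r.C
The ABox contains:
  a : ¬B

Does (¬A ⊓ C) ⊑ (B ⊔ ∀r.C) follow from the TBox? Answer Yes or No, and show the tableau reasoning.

1. (¬A ⊓ C) ⊑ (B ⊔ ∀r.C)  ⇔  ((¬A ⊓ C) ⊓ (¬B ⊓ ∃r.¬C)) unsat w.r.t. T
   all branches close; clash {C, ¬C} at an ∃-successor
2. Hence (¬A ⊓ C) ⊑ (B ⊔ ∀r.C): entailed.

Yes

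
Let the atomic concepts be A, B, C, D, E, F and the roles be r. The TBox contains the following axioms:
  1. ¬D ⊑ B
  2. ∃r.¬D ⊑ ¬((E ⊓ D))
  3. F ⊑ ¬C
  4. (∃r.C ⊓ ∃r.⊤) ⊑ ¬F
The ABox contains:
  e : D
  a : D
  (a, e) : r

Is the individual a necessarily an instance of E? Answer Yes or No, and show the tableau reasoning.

No

1. a : E?  L(a) = {D} ∪ {¬E}
   open: L(a) ⊇ {D, ¬E, ¬F, ∀r.D} — a ∉ E possible
2. Hence a : E: not entailed.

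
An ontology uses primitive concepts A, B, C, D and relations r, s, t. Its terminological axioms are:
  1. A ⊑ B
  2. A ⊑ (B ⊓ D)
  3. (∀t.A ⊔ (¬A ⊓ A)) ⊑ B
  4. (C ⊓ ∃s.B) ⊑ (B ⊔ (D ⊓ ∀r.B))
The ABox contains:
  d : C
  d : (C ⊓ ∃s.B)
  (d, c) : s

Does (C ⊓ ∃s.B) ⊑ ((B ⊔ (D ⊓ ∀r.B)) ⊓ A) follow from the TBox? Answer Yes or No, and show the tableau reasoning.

No

1. (C ⊓ ∃s.B) ⊑ ((B ⊔ (D ⊓ ∀r.B)) ⊓ A)  ⇔  ((C ⊓ ∃s.B) ⊓ ((¬B ⊓ (¬D ⊔ ∃r.¬B)) ⊔ ¬A)) unsat w.r.t. T
   apply at x₀: (C ⊓ ∃s.B)⊑(B ⊔ (D ⊓ ∀r.B))
   open: L(x₀) ⊇ {B, C, ¬A, ∃s.B} (+ ∃-successors)
2. Hence (C ⊓ ∃s.B) ⊑ ((B ⊔ (D ⊓ ∀r.B)) ⊓ A): not entailed.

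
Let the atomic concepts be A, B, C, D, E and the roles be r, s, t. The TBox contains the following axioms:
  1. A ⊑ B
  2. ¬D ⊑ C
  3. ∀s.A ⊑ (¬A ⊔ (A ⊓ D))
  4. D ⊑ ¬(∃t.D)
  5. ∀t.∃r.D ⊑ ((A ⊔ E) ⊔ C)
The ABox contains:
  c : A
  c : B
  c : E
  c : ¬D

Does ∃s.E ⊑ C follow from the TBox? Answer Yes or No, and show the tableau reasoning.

No

1. ∃s.E ⊑ C  ⇔  (∃s.E ⊓ ¬C) unsat w.r.t. T
   open: L(x₀) ⊇ {D, ¬A, ¬C, ∀t.¬D, ∃s.E, …} (+ ∃-successors)
2. Hence ∃s.E ⊑ C: not entailed.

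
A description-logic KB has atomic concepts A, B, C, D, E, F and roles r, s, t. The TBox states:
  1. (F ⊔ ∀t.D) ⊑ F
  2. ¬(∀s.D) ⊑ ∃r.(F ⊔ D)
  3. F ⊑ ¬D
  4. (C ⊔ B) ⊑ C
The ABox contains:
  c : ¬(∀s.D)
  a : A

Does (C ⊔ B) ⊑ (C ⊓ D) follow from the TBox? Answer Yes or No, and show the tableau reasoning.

No

1. (C ⊔ B) ⊑ (C ⊓ D)  ⇔  ((C ⊔ B) ⊓ (¬C ⊔ ¬D)) unsat w.r.t. T
   apply at x₀: (C ⊔ B)⊑C
   open: L(x₀) ⊇ {C, ¬D, ¬F, ∀s.D, ∃t.¬D} (+ ∃-successors)
2. Hence (C ⊔ B) ⊑ (C ⊓ D): not entailed.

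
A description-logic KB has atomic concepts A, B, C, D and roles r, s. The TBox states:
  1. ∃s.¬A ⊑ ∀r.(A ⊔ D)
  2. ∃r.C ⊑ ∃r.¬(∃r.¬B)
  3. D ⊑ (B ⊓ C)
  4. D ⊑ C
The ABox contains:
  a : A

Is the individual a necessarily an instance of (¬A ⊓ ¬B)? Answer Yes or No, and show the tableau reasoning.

No

1. a : (¬A ⊓ ¬B)?  L(a) = {A} ∪ {(A ⊔ B)}
   open: L(a) ⊇ {A, ¬D, ∀r.¬C, ∀s.A} — a ∉ (¬A ⊓ ¬B) possible
2. Hence a : (¬A ⊓ ¬B): not entailed.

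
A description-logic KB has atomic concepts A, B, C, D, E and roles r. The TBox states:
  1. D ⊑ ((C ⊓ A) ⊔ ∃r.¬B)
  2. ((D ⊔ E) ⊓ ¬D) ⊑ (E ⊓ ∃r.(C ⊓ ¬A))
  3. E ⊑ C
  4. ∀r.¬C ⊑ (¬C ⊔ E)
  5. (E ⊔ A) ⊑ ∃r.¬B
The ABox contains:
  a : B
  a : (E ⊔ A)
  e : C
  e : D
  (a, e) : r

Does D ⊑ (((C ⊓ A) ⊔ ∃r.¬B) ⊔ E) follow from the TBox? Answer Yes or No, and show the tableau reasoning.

1. D ⊑ (((C ⊓ A) ⊔ ∃r.¬B) ⊔ E)  ⇔  (D ⊓ (((¬C ⊔ ¬A) ⊓ ∀r.B) ⊓ ¬E)) unsat w.r.t. T
   all branches close; clash {E, ¬E} at x₀
2. Hence D ⊑ (((C ⊓ A) ⊔ ∃r.¬B) ⊔ E): entailed.

Yes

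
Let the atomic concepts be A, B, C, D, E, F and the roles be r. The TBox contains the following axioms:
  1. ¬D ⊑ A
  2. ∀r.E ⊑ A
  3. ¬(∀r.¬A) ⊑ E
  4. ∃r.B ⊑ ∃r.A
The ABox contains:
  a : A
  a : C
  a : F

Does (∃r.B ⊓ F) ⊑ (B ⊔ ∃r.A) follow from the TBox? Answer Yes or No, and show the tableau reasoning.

1. (∃r.B ⊓ F) ⊑ (B ⊔ ∃r.A)  ⇔  ((∃r.B ⊓ F) ⊓ (¬B ⊓ ∀r.¬A)) unsat w.r.t. T
   all branches close; clash {A, ¬A} at an ∃-successor
2. Hence (∃r.B ⊓ F) ⊑ (B ⊔ ∃r.A): entailed.

Yes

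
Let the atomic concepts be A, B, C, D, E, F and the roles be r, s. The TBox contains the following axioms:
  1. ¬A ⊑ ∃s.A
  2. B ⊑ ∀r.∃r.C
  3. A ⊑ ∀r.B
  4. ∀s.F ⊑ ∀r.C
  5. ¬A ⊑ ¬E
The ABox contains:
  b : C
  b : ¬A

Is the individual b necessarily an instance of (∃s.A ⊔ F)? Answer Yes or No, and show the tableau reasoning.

Yes

1. b : (∃s.A ⊔ F)?  L(b) = {C, ¬A} ∪ {(∀s.¬A ⊓ ¬F)}
   clash {A, ¬A} at an ∃-successor — b ∈ (∃s.A ⊔ F)
2. Hence b : (∃s.A ⊔ F): entailed.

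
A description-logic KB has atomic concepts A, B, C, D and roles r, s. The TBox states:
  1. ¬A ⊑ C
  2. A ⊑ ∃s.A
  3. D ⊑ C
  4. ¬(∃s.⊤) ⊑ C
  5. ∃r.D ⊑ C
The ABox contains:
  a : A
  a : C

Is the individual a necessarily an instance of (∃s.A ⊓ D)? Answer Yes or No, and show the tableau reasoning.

1. a : (∃s.A ⊓ D)?  L(a) = {A, C} ∪ {(∀s.¬A ⊔ ¬D)}
   apply at a: A⊑∃s.A
   open: L(a) ⊇ {A, C, ¬D, ∃s.A} (+ ∃-successors) — a ∉ (∃s.A ⊓ D) possible
2. Hence a : (∃s.A ⊓ D): not entailed.

No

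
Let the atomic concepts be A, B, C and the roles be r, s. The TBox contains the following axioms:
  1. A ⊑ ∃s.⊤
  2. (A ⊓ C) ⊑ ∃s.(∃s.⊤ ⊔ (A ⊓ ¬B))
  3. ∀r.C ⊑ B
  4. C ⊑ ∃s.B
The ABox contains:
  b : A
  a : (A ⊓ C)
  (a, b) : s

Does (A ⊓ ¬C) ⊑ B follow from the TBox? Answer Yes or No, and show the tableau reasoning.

1. (A ⊓ ¬C) ⊑ B  ⇔  ((A ⊓ ¬C) ⊓ ¬B) unsat w.r.t. T
   apply at x₀: A⊑∃s.⊤
   open: L(x₀) ⊇ {A, ¬B, ¬C, ∃r.¬C, ∃s.⊤} (+ ∃-successors)
2. Hence (A ⊓ ¬C) ⊑ B: not entailed.

No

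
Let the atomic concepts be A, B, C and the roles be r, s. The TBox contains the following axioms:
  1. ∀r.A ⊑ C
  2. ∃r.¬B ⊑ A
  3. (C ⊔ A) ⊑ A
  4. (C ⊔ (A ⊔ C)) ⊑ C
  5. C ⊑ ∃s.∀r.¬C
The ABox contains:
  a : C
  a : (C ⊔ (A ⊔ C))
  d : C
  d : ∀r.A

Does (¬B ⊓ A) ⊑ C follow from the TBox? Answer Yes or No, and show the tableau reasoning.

Yes

1. (¬B ⊓ A) ⊑ C  ⇔  ((¬B ⊓ A) ⊓ ¬C) unsat w.r.t. T
   all branches close; clash {C, ¬C} at x₀
2. Hence (¬B ⊓ A) ⊑ C: entailed.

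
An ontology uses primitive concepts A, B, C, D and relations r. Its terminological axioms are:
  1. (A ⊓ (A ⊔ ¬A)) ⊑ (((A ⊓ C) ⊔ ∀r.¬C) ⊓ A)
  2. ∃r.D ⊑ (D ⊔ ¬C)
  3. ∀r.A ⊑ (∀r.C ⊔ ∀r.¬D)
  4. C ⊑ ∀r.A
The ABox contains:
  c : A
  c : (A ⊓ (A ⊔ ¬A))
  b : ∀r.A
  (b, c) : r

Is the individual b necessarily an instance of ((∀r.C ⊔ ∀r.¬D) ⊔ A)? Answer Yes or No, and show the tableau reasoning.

Yes

1. b : ((∀r.C ⊔ ∀r.¬D) ⊔ A)?  L(b) = {∀r.A} ∪ {((∃r.¬C ⊓ ∃r.D) ⊓ ¬A)}
   clash {A, ¬A} at b — b ∈ ((∀r.C ⊔ ∀r.¬D) ⊔ A)
2. Hence b : ((∀r.C ⊔ ∀r.¬D) ⊔ A): entailed.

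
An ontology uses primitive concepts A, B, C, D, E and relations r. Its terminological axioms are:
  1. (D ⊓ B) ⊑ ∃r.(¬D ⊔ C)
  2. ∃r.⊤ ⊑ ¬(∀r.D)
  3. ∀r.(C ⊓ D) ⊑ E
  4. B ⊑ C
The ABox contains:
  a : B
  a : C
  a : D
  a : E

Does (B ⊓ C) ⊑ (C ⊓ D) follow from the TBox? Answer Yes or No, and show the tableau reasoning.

No

1. (B ⊓ C) ⊑ (C ⊓ D)  ⇔  ((B ⊓ C) ⊓ (¬C ⊔ ¬D)) unsat w.r.t. T
   open: L(x₀) ⊇ {B, C, E, ¬D, ∀r.⊥}
2. Hence (B ⊓ C) ⊑ (C ⊓ D): not entailed.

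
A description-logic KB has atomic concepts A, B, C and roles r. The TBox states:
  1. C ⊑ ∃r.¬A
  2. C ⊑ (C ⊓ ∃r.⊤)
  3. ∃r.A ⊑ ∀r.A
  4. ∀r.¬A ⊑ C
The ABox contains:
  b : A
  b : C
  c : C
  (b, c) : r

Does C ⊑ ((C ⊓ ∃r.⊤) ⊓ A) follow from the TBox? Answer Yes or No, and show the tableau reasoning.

No

1. C ⊑ ((C ⊓ ∃r.⊤) ⊓ A)  ⇔  (C ⊓ ((¬C ⊔ ∀r.⊥) ⊔ ¬A)) unsat w.r.t. T
   apply at x₀: C⊑∃r.¬A; C⊑(C ⊓ ∃r.⊤)
   open: L(x₀) ⊇ {C, ¬A, ∀r.¬A, ∃r.¬A, ∃r.⊤} (+ ∃-successors)
2. Hence C ⊑ ((C ⊓ ∃r.⊤) ⊓ A): not entailed.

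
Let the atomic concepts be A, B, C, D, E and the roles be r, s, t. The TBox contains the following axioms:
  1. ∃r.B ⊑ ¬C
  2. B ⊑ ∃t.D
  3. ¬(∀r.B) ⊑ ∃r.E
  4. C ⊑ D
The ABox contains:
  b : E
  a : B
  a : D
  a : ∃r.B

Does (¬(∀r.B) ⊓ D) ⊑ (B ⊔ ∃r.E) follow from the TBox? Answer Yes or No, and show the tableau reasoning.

Yes

1. (¬(∀r.B) ⊓ D) ⊑ (B ⊔ ∃r.E)  ⇔  ((∃r.¬B ⊓ D) ⊓ (¬B ⊓ ∀r.¬E)) unsat w.r.t. T
   all branches close; clash {E, ¬E} at an ∃-successor
2. Hence (¬(∀r.B) ⊓ D) ⊑ (B ⊔ ∃r.E): entailed.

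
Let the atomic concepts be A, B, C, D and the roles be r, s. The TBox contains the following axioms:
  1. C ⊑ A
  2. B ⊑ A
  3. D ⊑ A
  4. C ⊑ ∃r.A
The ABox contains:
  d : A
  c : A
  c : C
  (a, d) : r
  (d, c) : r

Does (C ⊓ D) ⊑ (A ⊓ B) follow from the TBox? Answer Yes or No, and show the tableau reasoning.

No

1. (C ⊓ D) ⊑ (A ⊓ B)  ⇔  ((C ⊓ D) ⊓ (¬A ⊔ ¬B)) unsat w.r.t. T
   apply at x₀: C⊑A; D⊑A; C⊑∃r.A
   open: L(x₀) ⊇ {A, C, D, ¬B, ∃r.A} (+ ∃-successors)
2. Hence (C ⊓ D) ⊑ (A ⊓ B): not entailed.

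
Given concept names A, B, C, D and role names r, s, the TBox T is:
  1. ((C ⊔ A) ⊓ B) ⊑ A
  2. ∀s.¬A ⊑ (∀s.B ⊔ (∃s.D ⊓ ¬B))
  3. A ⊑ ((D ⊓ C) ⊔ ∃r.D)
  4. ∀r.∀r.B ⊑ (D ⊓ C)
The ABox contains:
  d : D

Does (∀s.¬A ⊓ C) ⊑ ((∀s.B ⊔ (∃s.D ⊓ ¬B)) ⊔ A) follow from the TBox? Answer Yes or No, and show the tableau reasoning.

Yes

1. (∀s.¬A ⊓ C) ⊑ ((∀s.B ⊔ (∃s.D ⊓ ¬B)) ⊔ A)  ⇔  ((∀s.¬A ⊓ C) ⊓ ((∃s.¬B ⊓ (∀s.¬D ⊔ B)) ⊓ ¬A)) unsat w.r.t. T
   all branches close; clash {A, ¬A} at x₀
2. Hence (∀s.¬A ⊓ C) ⊑ ((∀s.B ⊔ (∃s.D ⊓ ¬B)) ⊔ A): entailed.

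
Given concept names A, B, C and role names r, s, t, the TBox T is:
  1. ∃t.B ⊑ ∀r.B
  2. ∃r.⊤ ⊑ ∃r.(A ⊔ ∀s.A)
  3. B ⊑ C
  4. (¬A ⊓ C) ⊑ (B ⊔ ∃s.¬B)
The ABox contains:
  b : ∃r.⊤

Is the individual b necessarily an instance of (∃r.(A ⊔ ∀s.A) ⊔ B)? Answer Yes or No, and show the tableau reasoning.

1. b : (∃r.(A ⊔ ∀s.A) ⊔ B)?  L(b) = {∃r.⊤} ∪ {(∀r.(¬A ⊓ ∃s.¬A) ⊓ ¬B)}
   clash {A, ¬A} at an ∃-successor — b ∈ (∃r.(A ⊔ ∀s.A) ⊔ B)
2. Hence b : (∃r.(A ⊔ ∀s.A) ⊔ B): entailed.

Yes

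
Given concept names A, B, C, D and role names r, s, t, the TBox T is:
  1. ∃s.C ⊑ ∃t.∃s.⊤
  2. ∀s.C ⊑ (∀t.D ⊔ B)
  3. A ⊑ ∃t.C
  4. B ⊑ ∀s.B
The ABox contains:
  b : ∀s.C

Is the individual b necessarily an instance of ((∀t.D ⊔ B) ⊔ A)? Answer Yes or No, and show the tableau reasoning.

1. b : ((∀t.D ⊔ B) ⊔ A)?  L(b) = {∀s.C} ∪ {((∃t.¬D ⊓ ¬B) ⊓ ¬A)}
   clash {B, ¬B} at b — b ∈ ((∀t.D ⊔ B) ⊔ A)
2. Hence b : ((∀t.D ⊔ B) ⊔ A): entailed.

Yes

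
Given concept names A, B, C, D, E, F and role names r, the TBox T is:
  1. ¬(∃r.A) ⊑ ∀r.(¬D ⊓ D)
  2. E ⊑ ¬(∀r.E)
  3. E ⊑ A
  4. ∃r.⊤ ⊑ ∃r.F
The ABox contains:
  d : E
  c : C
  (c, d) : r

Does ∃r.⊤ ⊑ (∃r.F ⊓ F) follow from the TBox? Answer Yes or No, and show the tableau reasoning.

1. ∃r.⊤ ⊑ (∃r.F ⊓ F)  ⇔  (∃r.⊤ ⊓ (∀r.¬F ⊔ ¬F)) unsat w.r.t. T
   apply at x₀: ∃r.⊤⊑∃r.F
   open: L(x₀) ⊇ {¬E, ¬F, ∃r.A, ∃r.F, ∃r.⊤} (+ ∃-successors)
2. Hence ∃r.⊤ ⊑ (∃r.F ⊓ F): not entailed.

No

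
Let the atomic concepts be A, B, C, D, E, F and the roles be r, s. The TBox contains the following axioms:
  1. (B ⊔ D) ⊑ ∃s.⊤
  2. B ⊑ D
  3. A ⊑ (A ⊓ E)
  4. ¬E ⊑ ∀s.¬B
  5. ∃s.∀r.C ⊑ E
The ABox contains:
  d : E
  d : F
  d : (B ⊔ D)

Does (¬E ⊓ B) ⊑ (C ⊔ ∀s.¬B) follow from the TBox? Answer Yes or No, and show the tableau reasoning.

Yes

1. (¬E ⊓ B) ⊑ (C ⊔ ∀s.¬B)  ⇔  ((¬E ⊓ B) ⊓ (¬C ⊓ ∃s.B)) unsat w.r.t. T
   all branches close; clash {E, ¬E} at x₀
2. Hence (¬E ⊓ B) ⊑ (C ⊔ ∀s.¬B): entailed.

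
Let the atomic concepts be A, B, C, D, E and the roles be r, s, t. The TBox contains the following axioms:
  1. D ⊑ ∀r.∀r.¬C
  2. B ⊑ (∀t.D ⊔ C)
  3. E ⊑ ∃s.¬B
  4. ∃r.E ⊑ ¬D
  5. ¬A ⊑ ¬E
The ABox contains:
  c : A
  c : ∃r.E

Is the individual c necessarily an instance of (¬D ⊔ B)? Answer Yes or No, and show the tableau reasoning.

1. c : (¬D ⊔ B)?  L(c) = {A, ∃r.E} ∪ {(D ⊓ ¬B)}
   clash {D, ¬D} at c — c ∈ (¬D ⊔ B)
2. Hence c : (¬D ⊔ B): entailed.

Yes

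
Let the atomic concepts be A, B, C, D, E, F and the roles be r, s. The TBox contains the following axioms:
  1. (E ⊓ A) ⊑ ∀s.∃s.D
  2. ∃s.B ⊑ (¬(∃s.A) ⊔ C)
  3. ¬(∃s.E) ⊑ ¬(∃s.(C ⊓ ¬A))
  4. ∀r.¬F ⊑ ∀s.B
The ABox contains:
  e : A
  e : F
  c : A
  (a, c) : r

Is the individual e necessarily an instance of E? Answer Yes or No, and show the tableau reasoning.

No

1. e : E?  L(e) = {A, F} ∪ {¬E}
   open: L(e) ⊇ {A, F, ¬E, ∀s.¬B, ∃r.F, …} (+ ∃-successors) — e ∉ E possible
2. Hence e : E: not entailed.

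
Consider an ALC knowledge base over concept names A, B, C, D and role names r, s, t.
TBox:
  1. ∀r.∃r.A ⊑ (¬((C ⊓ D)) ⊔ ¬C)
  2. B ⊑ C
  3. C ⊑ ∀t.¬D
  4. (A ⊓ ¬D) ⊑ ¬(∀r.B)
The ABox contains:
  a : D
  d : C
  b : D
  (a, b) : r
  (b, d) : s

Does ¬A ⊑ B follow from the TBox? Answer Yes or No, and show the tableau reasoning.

1. ¬A ⊑ B  ⇔  (¬A ⊓ ¬B) unsat w.r.t. T
   open: L(x₀) ⊇ {¬A, ¬B, ¬C, ∃r.∀r.¬A} (+ ∃-successors)
2. Hence ¬A ⊑ B: not entailed.

No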